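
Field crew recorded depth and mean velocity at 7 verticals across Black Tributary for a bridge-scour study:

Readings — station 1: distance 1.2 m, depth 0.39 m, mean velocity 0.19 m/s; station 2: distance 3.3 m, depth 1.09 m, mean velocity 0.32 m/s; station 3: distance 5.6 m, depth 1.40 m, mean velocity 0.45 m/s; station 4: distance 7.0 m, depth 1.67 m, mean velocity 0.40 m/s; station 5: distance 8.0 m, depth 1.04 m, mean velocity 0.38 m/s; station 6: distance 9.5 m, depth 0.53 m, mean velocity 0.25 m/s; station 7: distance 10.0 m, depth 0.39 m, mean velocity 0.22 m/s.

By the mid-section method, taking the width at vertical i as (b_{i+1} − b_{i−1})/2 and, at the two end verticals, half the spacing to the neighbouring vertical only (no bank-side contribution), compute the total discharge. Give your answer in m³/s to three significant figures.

3.46 m³/s

w_1 = (3.3 − 1.2)/2 = 1.05 m; q_1 = 0.19 × 0.39 × 1.05 = 0.07781 m³/s
w_2 = (5.6 − 1.2)/2 = 2.2 m; q_2 = 0.32 × 1.09 × 2.2 = 0.7674 m³/s
w_3 = (7.0 − 3.3)/2 = 1.85 m; q_3 = 0.45 × 1.40 × 1.85 = 1.166 m³/s
w_4 = (8.0 − 5.6)/2 = 1.2 m; q_4 = 0.40 × 1.67 × 1.2 = 0.8016 m³/s
w_5 = (9.5 − 7.0)/2 = 1.25 m; q_5 = 0.38 × 1.04 × 1.25 = 0.4940 m³/s
w_6 = (10.0 − 8.0)/2 = 1 m; q_6 = 0.25 × 0.53 × 1 = 0.1325 m³/s
w_7 = (10.0 − 9.5)/2 = 0.25 m; q_7 = 0.22 × 0.39 × 0.25 = 0.02145 m³/s
Q = Σ qᵢ = 3.460 m³/s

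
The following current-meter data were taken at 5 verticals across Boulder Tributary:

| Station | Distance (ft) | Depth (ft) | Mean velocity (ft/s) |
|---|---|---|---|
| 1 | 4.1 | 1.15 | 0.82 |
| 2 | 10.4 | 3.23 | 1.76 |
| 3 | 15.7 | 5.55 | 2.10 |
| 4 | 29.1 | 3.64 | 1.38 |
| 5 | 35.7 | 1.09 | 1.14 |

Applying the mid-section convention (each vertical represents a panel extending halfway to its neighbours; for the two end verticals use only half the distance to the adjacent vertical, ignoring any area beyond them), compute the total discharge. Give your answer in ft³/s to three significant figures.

w_1 = (10.4 − 4.1)/2 = 3.15 ft; q_1 = 0.82 × 1.15 × 3.15 = 2.970 ft³/s
w_2 = (15.7 − 4.1)/2 = 5.8 ft; q_2 = 1.76 × 3.23 × 5.8 = 32.97 ft³/s
w_3 = (29.1 − 10.4)/2 = 9.35 ft; q_3 = 2.10 × 5.55 × 9.35 = 109.0 ft³/s
w_4 = (35.7 − 15.7)/2 = 10 ft; q_4 = 1.38 × 3.64 × 10 = 50.23 ft³/s
w_5 = (35.7 − 29.1)/2 = 3.3 ft; q_5 = 1.14 × 1.09 × 3.3 = 4.101 ft³/s
Q = Σ qᵢ = 199.2 ft³/s

199 ft³/s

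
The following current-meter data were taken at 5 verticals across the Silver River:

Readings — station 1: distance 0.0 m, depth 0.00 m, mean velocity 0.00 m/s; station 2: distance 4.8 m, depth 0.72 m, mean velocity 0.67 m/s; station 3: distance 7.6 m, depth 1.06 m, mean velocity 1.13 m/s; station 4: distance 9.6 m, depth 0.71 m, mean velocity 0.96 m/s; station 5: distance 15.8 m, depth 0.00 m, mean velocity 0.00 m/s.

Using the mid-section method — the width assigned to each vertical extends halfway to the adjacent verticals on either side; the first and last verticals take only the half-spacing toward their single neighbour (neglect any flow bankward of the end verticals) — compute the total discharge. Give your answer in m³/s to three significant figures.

7.50 m³/s

w_2 = (7.6 − 0.0)/2 = 3.8 m; q_2 = 0.67 × 0.72 × 3.8 = 1.833 m³/s
w_3 = (9.6 − 4.8)/2 = 2.4 m; q_3 = 1.13 × 1.06 × 2.4 = 2.875 m³/s
w_4 = (15.8 − 7.6)/2 = 4.1 m; q_4 = 0.96 × 0.71 × 4.1 = 2.795 m³/s
Stations 1, 5 contribute zero (depth or velocity is 0).
Q = Σ qᵢ = 7.502 m³/s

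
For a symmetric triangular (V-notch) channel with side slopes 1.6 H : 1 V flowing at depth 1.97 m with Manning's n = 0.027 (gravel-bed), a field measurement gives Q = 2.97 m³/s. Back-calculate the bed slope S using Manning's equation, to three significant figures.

0.000212

A = z·y² = 1.6×1.97² = 6.209 m²
P = 2y√(1+z²) = 2×1.97×√(1+1.6²) = 7.434 m
R = A/P = 6.209/7.434 = 0.8353 m
S = (Q·n / (1·A·R^(2/3)))² = (2.97×0.027 / (1×6.209×0.8869))² = 0.0002120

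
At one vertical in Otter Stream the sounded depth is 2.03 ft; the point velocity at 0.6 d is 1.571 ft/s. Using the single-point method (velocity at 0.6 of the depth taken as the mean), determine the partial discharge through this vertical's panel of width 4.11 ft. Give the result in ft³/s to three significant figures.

v̄ = v₀.₆ = 1.571 ft/s
q = v̄ × d × w = 1.571 × 2.03 × 4.11 = 13.11 ft³/s

13.1 ft³/s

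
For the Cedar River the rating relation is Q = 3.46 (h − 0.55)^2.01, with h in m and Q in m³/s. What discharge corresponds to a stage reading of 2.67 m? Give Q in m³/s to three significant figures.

Q = 3.46 × (2.67 − 0.55)^2.01 = 3.46 × 2.12^2.01 = 15.67 m³/s

15.7 m³/s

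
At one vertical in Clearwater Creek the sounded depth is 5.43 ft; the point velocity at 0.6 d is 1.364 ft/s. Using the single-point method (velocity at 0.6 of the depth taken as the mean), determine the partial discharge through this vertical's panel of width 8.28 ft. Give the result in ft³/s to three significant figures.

v̄ = v₀.₆ = 1.364 ft/s
q = v̄ × d × w = 1.364 × 5.43 × 8.28 = 61.33 ft³/s

61.3 ft³/s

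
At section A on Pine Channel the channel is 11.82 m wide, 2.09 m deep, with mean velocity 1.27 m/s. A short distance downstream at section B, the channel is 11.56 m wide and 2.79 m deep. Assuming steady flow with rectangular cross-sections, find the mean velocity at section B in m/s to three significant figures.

Q = A₁V₁ = (11.82×2.09) × 1.27 = 31.37 m³/s
A₂ = 11.56 × 2.79 = 32.25 m²
V₂ = Q/A₂ = 31.37/32.25 = 0.9728 m/s

0.973 m/s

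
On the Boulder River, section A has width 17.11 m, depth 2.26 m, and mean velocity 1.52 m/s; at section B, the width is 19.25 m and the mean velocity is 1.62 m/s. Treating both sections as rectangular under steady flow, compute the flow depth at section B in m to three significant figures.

Q = A₁V₁ = (17.11×2.26) × 1.52 = 58.78 m³/s
d₂ = Q/(b₂ V₂) = 58.78/(19.25×1.62) = 1.885 m

1.88 m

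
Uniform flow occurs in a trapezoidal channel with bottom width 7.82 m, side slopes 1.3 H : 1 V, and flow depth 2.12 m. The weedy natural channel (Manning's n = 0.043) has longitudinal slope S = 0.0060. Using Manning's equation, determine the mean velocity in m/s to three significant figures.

2.38 m/s

A = (b + z·y)·y = (7.82 + 1.3×2.12)×2.12 = 22.42 m²
P = b + 2y√(1+z²) = 7.82 + 2×2.12×√(1+1.3²) = 14.77 m
R = A/P = 22.42/14.77 = 1.518 m
Q = (1/n)·A·R^(2/3)·S^(1/2) = (1/0.043) × 22.42 × 1.518^(2/3) × 0.0060^(1/2) = 53.34 m³/s
V = Q/A = 53.34/22.42 = 2.379 m/s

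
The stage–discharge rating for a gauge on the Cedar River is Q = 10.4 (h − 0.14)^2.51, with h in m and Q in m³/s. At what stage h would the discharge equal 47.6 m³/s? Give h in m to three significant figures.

1.97 m

h − h₀ = (Q/C)^(1/b) = (47.6/10.4)^(1/2.51) = 1.833 m
h = 0.14 + 1.833 = 1.973 m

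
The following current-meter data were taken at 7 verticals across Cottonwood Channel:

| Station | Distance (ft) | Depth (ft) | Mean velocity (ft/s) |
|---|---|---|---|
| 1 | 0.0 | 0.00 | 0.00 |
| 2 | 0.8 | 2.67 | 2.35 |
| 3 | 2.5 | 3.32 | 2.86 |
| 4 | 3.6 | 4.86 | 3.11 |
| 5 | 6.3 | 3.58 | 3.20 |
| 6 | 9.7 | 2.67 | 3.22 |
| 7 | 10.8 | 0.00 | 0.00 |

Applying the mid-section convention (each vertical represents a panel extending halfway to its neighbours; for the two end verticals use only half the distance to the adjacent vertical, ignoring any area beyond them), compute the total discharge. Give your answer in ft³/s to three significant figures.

w_2 = (2.5 − 0.0)/2 = 1.25 ft; q_2 = 2.35 × 2.67 × 1.25 = 7.843 ft³/s
w_3 = (3.6 − 0.8)/2 = 1.4 ft; q_3 = 2.86 × 3.32 × 1.4 = 13.29 ft³/s
w_4 = (6.3 − 2.5)/2 = 1.9 ft; q_4 = 3.11 × 4.86 × 1.9 = 28.72 ft³/s
w_5 = (9.7 − 3.6)/2 = 3.05 ft; q_5 = 3.20 × 3.58 × 3.05 = 34.94 ft³/s
w_6 = (10.8 − 6.3)/2 = 2.25 ft; q_6 = 3.22 × 2.67 × 2.25 = 19.34 ft³/s
Stations 1, 7 contribute zero (depth or velocity is 0).
Q = Σ qᵢ = 104.1 ft³/s

104 ft³/s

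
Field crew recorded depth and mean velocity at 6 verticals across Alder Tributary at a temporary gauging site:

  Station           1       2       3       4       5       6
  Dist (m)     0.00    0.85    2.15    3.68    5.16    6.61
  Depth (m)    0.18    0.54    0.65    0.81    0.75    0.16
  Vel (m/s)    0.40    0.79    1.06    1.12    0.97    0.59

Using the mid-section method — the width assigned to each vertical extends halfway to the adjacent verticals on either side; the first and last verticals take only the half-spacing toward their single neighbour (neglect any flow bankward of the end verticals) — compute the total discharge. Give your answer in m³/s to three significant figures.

3.96 m³/s

w_1 = (0.85 − 0.00)/2 = 0.425 m; q_1 = 0.40 × 0.18 × 0.425 = 0.03060 m³/s
w_2 = (2.15 − 0.00)/2 = 1.075 m; q_2 = 0.79 × 0.54 × 1.075 = 0.4586 m³/s
w_3 = (3.68 − 0.85)/2 = 1.415 m; q_3 = 1.06 × 0.65 × 1.415 = 0.9749 m³/s
w_4 = (5.16 − 2.15)/2 = 1.505 m; q_4 = 1.12 × 0.81 × 1.505 = 1.365 m³/s
w_5 = (6.61 − 3.68)/2 = 1.465 m; q_5 = 0.97 × 0.75 × 1.465 = 1.066 m³/s
w_6 = (6.61 − 5.16)/2 = 0.725 m; q_6 = 0.59 × 0.16 × 0.725 = 0.06844 m³/s
Q = Σ qᵢ = 3.964 m³/s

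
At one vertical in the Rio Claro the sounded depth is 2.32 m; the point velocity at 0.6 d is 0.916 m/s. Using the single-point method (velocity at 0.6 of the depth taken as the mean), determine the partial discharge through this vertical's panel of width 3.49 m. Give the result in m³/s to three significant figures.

v̄ = v₀.₆ = 0.916 m/s
q = v̄ × d × w = 0.9160 × 2.32 × 3.49 = 7.417 m³/s

7.42 m³/s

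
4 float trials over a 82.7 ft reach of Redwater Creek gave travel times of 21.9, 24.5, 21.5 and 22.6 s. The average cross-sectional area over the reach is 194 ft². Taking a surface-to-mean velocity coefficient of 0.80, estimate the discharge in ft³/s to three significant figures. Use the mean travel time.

567 ft³/s

t̄ = (21.9 + 24.5 + 21.5 + 22.6) / 4 = 22.625 s
v_surface = L / t̄ = 82.7 / 22.625 = 3.655 ft/s
v_mean = 0.80 × 3.655 = 2.924 ft/s
Q = A × v_mean = 194 × 2.924 = 567.3 ft³/s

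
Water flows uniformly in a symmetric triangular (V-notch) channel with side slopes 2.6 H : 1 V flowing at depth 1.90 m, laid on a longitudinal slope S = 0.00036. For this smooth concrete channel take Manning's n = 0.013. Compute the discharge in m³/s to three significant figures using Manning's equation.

12.6 m³/s

A = z·y² = 2.6×1.90² = 9.386 m²
P = 2y√(1+z²) = 2×1.90×√(1+2.6²) = 10.59 m
R = A/P = 9.386/10.59 = 0.8867 m
Q = (1/n)·A·R^(2/3)·S^(1/2) = (1/0.013) × 9.386 × 0.8867^(2/3) × 0.00036^(1/2) = 12.64 m³/s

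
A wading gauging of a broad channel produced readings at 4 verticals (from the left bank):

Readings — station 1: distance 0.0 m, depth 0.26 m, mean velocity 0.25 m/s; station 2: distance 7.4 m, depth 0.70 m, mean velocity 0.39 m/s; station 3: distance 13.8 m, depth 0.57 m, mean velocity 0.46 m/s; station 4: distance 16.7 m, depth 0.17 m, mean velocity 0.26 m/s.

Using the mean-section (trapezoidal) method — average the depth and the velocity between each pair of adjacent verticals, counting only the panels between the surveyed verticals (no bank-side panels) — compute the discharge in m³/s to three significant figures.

3.25 m³/s

Panel 1-2: Δb = 7.4 m, d̄ = (0.26+0.70)/2 = 0.48, v̄ = (0.25+0.39)/2 = 0.32 → q = 7.4×0.48×0.32 = 1.137 m³/s
Panel 2-3: Δb = 6.4 m, d̄ = (0.70+0.57)/2 = 0.635, v̄ = (0.39+0.46)/2 = 0.425 → q = 6.4×0.635×0.425 = 1.727 m³/s
Panel 3-4: Δb = 2.9 m, d̄ = (0.57+0.17)/2 = 0.37, v̄ = (0.46+0.26)/2 = 0.36 → q = 2.9×0.37×0.36 = 0.3863 m³/s
Q = Σ q = 3.250 m³/s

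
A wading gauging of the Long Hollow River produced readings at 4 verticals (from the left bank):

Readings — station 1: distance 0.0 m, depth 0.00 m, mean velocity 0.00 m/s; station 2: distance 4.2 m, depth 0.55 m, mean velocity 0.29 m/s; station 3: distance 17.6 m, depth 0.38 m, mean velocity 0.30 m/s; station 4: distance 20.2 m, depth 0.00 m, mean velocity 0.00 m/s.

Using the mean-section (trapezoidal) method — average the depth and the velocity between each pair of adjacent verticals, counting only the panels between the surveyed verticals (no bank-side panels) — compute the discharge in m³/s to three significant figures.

2.08 m³/s

Panel 1-2: Δb = 4.2 m, d̄ = (0.00+0.55)/2 = 0.275, v̄ = (0.00+0.29)/2 = 0.145 → q = 4.2×0.275×0.145 = 0.1675 m³/s
Panel 2-3: Δb = 13.4 m, d̄ = (0.55+0.38)/2 = 0.465, v̄ = (0.29+0.30)/2 = 0.295 → q = 13.4×0.465×0.295 = 1.838 m³/s
Panel 3-4: Δb = 2.6 m, d̄ = (0.38+0.00)/2 = 0.19, v̄ = (0.30+0.00)/2 = 0.15 → q = 2.6×0.19×0.15 = 0.07410 m³/s
Q = Σ q = 2.080 m³/s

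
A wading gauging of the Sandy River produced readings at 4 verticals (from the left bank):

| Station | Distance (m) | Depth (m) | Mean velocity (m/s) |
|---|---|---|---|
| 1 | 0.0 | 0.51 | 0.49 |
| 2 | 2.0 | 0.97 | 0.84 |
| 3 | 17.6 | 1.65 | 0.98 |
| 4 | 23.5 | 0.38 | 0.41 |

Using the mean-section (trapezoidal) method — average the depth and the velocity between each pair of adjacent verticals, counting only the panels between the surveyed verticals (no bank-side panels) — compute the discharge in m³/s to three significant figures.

23.7 m³/s

Panel 1-2: Δb = 2 m, d̄ = (0.51+0.97)/2 = 0.74, v̄ = (0.49+0.84)/2 = 0.665 → q = 2×0.74×0.665 = 0.9842 m³/s
Panel 2-3: Δb = 15.6 m, d̄ = (0.97+1.65)/2 = 1.31, v̄ = (0.84+0.98)/2 = 0.91 → q = 15.6×1.31×0.91 = 18.60 m³/s
Panel 3-4: Δb = 5.9 m, d̄ = (1.65+0.38)/2 = 1.015, v̄ = (0.98+0.41)/2 = 0.695 → q = 5.9×1.015×0.695 = 4.162 m³/s
Q = Σ q = 23.74 m³/s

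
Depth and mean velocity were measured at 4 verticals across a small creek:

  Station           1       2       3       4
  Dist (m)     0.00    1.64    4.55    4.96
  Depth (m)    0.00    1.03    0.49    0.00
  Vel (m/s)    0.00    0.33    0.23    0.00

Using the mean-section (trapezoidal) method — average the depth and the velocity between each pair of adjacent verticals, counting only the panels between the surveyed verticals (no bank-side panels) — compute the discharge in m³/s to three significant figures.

Panel 1-2: Δb = 1.64 m, d̄ = (0.00+1.03)/2 = 0.515, v̄ = (0.00+0.33)/2 = 0.165 → q = 1.64×0.515×0.165 = 0.1394 m³/s
Panel 2-3: Δb = 2.91 m, d̄ = (1.03+0.49)/2 = 0.76, v̄ = (0.33+0.23)/2 = 0.28 → q = 2.91×0.76×0.28 = 0.6192 m³/s
Panel 3-4: Δb = 0.41 m, d̄ = (0.49+0.00)/2 = 0.245, v̄ = (0.23+0.00)/2 = 0.115 → q = 0.41×0.245×0.115 = 0.01155 m³/s
Q = Σ q = 0.7702 m³/s

0.770 m³/s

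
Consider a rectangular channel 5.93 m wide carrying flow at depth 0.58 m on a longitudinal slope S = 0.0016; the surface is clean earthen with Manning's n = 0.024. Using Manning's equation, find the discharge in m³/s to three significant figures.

A = b·y = 5.93 × 0.58 = 3.439 m²
P = b + 2y = 5.93 + 2×0.58 = 7.090 m
R = A/P = 3.439/7.090 = 0.4851 m
Q = (1/n)·A·R^(2/3)·S^(1/2) = (1/0.024) × 3.439 × 0.4851^(2/3) × 0.0016^(1/2) = 3.539 m³/s

3.54 m³/s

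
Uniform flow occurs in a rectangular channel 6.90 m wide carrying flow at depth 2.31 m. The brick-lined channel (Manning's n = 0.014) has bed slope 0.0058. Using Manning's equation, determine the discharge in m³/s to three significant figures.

A = b·y = 6.90 × 2.31 = 15.94 m²
P = b + 2y = 6.90 + 2×2.31 = 11.52 m
R = A/P = 15.94/11.52 = 1.384 m
Q = (1/n)·A·R^(2/3)·S^(1/2) = (1/0.014) × 15.94 × 1.384^(2/3) × 0.0058^(1/2) = 107.7 m³/s

108 m³/s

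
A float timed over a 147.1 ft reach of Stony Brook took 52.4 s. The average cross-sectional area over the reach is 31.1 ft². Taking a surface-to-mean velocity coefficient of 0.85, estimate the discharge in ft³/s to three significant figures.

v_surface = L / t̄ = 147.1 / 52.4 = 2.807 ft/s
v_mean = 0.85 × 2.807 = 2.386 ft/s
Q = A × v_mean = 31.1 × 2.386 = 74.21 ft³/s

74.2 ft³/s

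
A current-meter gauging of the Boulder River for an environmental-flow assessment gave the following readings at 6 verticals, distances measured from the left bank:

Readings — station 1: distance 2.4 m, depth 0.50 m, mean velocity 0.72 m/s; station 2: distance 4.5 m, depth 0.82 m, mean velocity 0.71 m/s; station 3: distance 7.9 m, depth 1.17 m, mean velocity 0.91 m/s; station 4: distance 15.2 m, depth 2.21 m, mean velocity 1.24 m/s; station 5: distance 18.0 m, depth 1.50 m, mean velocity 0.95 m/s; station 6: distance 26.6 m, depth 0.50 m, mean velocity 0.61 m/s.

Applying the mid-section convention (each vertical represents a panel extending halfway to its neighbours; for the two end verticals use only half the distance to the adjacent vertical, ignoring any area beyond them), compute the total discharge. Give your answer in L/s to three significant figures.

w_1 = (4.5 − 2.4)/2 = 1.05 m; q_1 = 0.72 × 0.50 × 1.05 = 0.3780 m³/s
w_2 = (7.9 − 2.4)/2 = 2.75 m; q_2 = 0.71 × 0.82 × 2.75 = 1.601 m³/s
w_3 = (15.2 − 4.5)/2 = 5.35 m; q_3 = 0.91 × 1.17 × 5.35 = 5.696 m³/s
w_4 = (18.0 − 7.9)/2 = 5.05 m; q_4 = 1.24 × 2.21 × 5.05 = 13.84 m³/s
w_5 = (26.6 − 15.2)/2 = 5.7 m; q_5 = 0.95 × 1.50 × 5.7 = 8.123 m³/s
w_6 = (26.6 − 18.0)/2 = 4.3 m; q_6 = 0.61 × 0.50 × 4.3 = 1.312 m³/s
Q = Σ qᵢ = 30.95 m³/s
= 30.95 × 1000 = 30950 L/s

30900 L/s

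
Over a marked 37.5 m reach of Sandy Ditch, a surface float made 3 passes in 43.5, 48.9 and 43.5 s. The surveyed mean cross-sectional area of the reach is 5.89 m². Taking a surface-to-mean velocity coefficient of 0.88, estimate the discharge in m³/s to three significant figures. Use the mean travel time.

4.29 m³/s

t̄ = (43.5 + 48.9 + 43.5) / 3 = 45.3 s
v_surface = L / t̄ = 37.5 / 45.3 = 0.8278 m/s
v_mean = 0.88 × 0.8278 = 0.7285 m/s
Q = A × v_mean = 5.89 × 0.7285 = 4.291 m³/s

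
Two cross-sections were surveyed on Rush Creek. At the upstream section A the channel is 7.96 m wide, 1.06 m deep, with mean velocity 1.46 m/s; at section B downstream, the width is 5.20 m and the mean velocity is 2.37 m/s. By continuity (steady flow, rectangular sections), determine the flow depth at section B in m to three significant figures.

Q = A₁V₁ = (7.96×1.06) × 1.46 = 12.32 m³/s
d₂ = Q/(b₂ V₂) = 12.32/(5.20×2.37) = 0.9996 m

1.00 m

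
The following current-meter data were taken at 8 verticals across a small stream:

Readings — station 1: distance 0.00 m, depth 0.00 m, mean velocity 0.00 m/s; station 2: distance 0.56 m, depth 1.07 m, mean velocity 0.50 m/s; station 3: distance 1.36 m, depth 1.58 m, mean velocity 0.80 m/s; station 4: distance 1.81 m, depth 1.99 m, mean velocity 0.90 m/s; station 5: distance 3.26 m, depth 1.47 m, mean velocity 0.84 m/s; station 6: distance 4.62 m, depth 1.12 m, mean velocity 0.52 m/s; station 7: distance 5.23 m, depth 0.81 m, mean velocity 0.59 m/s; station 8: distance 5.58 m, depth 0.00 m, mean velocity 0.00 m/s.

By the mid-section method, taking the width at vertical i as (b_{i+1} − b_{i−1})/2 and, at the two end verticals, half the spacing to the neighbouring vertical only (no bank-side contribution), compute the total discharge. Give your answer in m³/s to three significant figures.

5.39 m³/s

w_2 = (1.36 − 0.00)/2 = 0.68 m; q_2 = 0.50 × 1.07 × 0.68 = 0.3638 m³/s
w_3 = (1.81 − 0.56)/2 = 0.625 m; q_3 = 0.80 × 1.58 × 0.625 = 0.7900 m³/s
w_4 = (3.26 − 1.36)/2 = 0.95 m; q_4 = 0.90 × 1.99 × 0.95 = 1.701 m³/s
w_5 = (4.62 − 1.81)/2 = 1.405 m; q_5 = 0.84 × 1.47 × 1.405 = 1.735 m³/s
w_6 = (5.23 − 3.26)/2 = 0.985 m; q_6 = 0.52 × 1.12 × 0.985 = 0.5737 m³/s
w_7 = (5.58 − 4.62)/2 = 0.48 m; q_7 = 0.59 × 0.81 × 0.48 = 0.2294 m³/s
Stations 1, 8 contribute zero (depth or velocity is 0).
Q = Σ qᵢ = 5.393 m³/s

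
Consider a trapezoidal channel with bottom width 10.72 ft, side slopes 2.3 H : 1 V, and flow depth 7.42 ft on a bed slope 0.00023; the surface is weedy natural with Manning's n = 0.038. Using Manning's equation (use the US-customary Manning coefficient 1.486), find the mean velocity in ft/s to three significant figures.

1.57 ft/s

A = (b + z·y)·y = (10.72 + 2.3×7.42)×7.42 = 206.2 ft²
P = b + 2y√(1+z²) = 10.72 + 2×7.42×√(1+2.3²) = 47.94 ft
R = A/P = 206.2/47.94 = 4.301 ft
Q = (1.486/n)·A·R^(2/3)·S^(1/2) = (1.486/0.038) × 206.2 × 4.301^(2/3) × 0.00023^(1/2) = 323.4 ft³/s
V = Q/A = 323.4/206.2 = 1.568 ft/s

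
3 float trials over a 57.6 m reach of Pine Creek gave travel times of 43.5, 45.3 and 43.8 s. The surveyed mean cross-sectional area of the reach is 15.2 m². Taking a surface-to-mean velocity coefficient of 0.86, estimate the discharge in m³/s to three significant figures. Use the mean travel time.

t̄ = (43.5 + 45.3 + 43.8) / 3 = 44.2 s
v_surface = L / t̄ = 57.6 / 44.2 = 1.303 m/s
v_mean = 0.86 × 1.303 = 1.121 m/s
Q = A × v_mean = 15.2 × 1.121 = 17.04 m³/s

17.0 m³/s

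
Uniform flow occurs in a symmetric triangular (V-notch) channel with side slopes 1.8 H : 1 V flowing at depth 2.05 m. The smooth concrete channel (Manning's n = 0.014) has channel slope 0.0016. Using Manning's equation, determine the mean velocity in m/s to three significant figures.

2.66 m/s

A = z·y² = 1.8×2.05² = 7.565 m²
P = 2y√(1+z²) = 2×2.05×√(1+1.8²) = 8.442 m
R = A/P = 7.565/8.442 = 0.8960 m
Q = (1/n)·A·R^(2/3)·S^(1/2) = (1/0.014) × 7.565 × 0.8960^(2/3) × 0.0016^(1/2) = 20.09 m³/s
V = Q/A = 20.09/7.565 = 2.655 m/s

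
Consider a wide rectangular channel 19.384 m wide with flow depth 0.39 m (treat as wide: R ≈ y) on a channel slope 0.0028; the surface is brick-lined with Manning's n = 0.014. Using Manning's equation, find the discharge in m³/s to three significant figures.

15.3 m³/s

A = b·y = 19.384 × 0.39 = 7.560 m²
Wide channel: R ≈ y = 0.39 m
Q = (1/n)·A·R^(2/3)·S^(1/2) = (1/0.014) × 7.560 × 0.3900^(2/3) × 0.0028^(1/2) = 15.25 m³/s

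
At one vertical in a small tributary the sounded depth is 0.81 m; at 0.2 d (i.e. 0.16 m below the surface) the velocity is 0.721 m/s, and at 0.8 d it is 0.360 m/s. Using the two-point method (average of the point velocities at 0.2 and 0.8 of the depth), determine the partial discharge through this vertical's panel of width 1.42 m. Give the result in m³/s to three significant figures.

v̄ = (0.721 + 0.360) / 2 = 0.5405 m/s
q = v̄ × d × w = 0.5405 × 0.81 × 1.42 = 0.6217 m³/s

0.622 m³/s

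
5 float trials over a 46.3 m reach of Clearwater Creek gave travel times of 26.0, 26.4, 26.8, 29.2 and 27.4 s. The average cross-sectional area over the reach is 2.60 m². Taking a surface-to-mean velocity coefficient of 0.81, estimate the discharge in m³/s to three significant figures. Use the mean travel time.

t̄ = (26.0 + 26.4 + 26.8 + 29.2 + 27.4) / 5 = 27.16 s
v_surface = L / t̄ = 46.3 / 27.16 = 1.705 m/s
v_mean = 0.81 × 1.705 = 1.381 m/s
Q = A × v_mean = 2.60 × 1.381 = 3.590 m³/s

3.59 m³/s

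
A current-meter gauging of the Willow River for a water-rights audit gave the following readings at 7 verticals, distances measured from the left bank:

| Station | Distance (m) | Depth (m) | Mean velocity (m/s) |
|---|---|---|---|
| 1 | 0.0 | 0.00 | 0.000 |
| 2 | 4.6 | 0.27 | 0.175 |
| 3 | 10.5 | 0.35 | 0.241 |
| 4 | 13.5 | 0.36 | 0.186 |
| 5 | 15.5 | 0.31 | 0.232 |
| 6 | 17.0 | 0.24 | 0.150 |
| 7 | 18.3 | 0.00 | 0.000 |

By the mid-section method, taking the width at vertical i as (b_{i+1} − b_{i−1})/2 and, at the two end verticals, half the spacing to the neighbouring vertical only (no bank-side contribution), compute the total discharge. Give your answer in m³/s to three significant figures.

0.967 m³/s

w_2 = (10.5 − 0.0)/2 = 5.25 m; q_2 = 0.175 × 0.27 × 5.25 = 0.2481 m³/s
w_3 = (13.5 − 4.6)/2 = 4.45 m; q_3 = 0.241 × 0.35 × 4.45 = 0.3754 m³/s
w_4 = (15.5 − 10.5)/2 = 2.5 m; q_4 = 0.186 × 0.36 × 2.5 = 0.1674 m³/s
w_5 = (17.0 − 13.5)/2 = 1.75 m; q_5 = 0.232 × 0.31 × 1.75 = 0.1259 m³/s
w_6 = (18.3 − 15.5)/2 = 1.4 m; q_6 = 0.150 × 0.24 × 1.4 = 0.05040 m³/s
Stations 1, 7 contribute zero (depth or velocity is 0).
Q = Σ qᵢ = 0.9671 m³/s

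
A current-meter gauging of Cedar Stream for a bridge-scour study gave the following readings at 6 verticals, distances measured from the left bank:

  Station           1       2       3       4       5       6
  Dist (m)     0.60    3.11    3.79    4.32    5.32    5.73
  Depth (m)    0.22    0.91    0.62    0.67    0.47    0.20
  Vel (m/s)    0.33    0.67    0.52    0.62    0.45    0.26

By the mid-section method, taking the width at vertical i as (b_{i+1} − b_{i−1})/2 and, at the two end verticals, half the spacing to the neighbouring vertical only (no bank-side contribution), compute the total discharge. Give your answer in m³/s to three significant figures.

1.74 m³/s

w_1 = (3.11 − 0.60)/2 = 1.255 m; q_1 = 0.33 × 0.22 × 1.255 = 0.09111 m³/s
w_2 = (3.79 − 0.60)/2 = 1.595 m; q_2 = 0.67 × 0.91 × 1.595 = 0.9725 m³/s
w_3 = (4.32 − 3.11)/2 = 0.605 m; q_3 = 0.52 × 0.62 × 0.605 = 0.1951 m³/s
w_4 = (5.32 − 3.79)/2 = 0.765 m; q_4 = 0.62 × 0.67 × 0.765 = 0.3178 m³/s
w_5 = (5.73 − 4.32)/2 = 0.705 m; q_5 = 0.45 × 0.47 × 0.705 = 0.1491 m³/s
w_6 = (5.73 − 5.32)/2 = 0.205 m; q_6 = 0.26 × 0.20 × 0.205 = 0.01066 m³/s
Q = Σ qᵢ = 1.736 m³/s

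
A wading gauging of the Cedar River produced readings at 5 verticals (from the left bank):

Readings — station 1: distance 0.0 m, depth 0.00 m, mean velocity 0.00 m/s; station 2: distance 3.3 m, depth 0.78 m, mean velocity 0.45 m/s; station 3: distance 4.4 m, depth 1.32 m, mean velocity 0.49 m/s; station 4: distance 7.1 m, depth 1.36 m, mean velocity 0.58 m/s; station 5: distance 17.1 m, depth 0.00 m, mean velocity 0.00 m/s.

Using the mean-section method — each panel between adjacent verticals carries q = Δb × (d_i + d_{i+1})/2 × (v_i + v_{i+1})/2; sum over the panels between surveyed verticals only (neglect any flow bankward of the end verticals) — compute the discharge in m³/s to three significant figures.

4.74 m³/s

Panel 1-2: Δb = 3.3 m, d̄ = (0.00+0.78)/2 = 0.39, v̄ = (0.00+0.45)/2 = 0.225 → q = 3.3×0.39×0.225 = 0.2896 m³/s
Panel 2-3: Δb = 1.1 m, d̄ = (0.78+1.32)/2 = 1.05, v̄ = (0.45+0.49)/2 = 0.47 → q = 1.1×1.05×0.47 = 0.5429 m³/s
Panel 3-4: Δb = 2.7 m, d̄ = (1.32+1.36)/2 = 1.34, v̄ = (0.49+0.58)/2 = 0.535 → q = 2.7×1.34×0.535 = 1.936 m³/s
Panel 4-5: Δb = 10 m, d̄ = (1.36+0.00)/2 = 0.68, v̄ = (0.58+0.00)/2 = 0.29 → q = 10×0.68×0.29 = 1.972 m³/s
Q = Σ q = 4.740 m³/s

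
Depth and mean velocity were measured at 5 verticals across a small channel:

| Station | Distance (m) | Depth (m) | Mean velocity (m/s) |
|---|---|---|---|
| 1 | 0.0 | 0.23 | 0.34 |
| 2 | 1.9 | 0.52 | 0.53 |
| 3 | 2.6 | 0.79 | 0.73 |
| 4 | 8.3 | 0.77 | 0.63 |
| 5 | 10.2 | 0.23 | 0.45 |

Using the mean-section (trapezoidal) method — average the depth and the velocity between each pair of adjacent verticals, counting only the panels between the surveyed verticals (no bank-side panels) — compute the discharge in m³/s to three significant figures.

Panel 1-2: Δb = 1.9 m, d̄ = (0.23+0.52)/2 = 0.375, v̄ = (0.34+0.53)/2 = 0.435 → q = 1.9×0.375×0.435 = 0.3099 m³/s
Panel 2-3: Δb = 0.7 m, d̄ = (0.52+0.79)/2 = 0.655, v̄ = (0.53+0.73)/2 = 0.63 → q = 0.7×0.655×0.63 = 0.2889 m³/s
Panel 3-4: Δb = 5.7 m, d̄ = (0.79+0.77)/2 = 0.78, v̄ = (0.73+0.63)/2 = 0.68 → q = 5.7×0.78×0.68 = 3.023 m³/s
Panel 4-5: Δb = 1.9 m, d̄ = (0.77+0.23)/2 = 0.5, v̄ = (0.63+0.45)/2 = 0.54 → q = 1.9×0.5×0.54 = 0.5130 m³/s
Q = Σ q = 4.135 m³/s

4.14 m³/s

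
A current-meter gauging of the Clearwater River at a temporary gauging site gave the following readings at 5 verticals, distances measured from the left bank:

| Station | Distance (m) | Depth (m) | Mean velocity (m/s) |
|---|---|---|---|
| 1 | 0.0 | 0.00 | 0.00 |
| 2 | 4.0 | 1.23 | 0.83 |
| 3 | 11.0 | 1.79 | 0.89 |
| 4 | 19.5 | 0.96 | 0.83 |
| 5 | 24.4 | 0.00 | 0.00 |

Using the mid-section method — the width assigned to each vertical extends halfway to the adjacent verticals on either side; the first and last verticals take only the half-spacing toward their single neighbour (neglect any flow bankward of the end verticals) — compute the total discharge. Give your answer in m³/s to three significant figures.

w_2 = (11.0 − 0.0)/2 = 5.5 m; q_2 = 0.83 × 1.23 × 5.5 = 5.615 m³/s
w_3 = (19.5 − 4.0)/2 = 7.75 m; q_3 = 0.89 × 1.79 × 7.75 = 12.35 m³/s
w_4 = (24.4 − 11.0)/2 = 6.7 m; q_4 = 0.83 × 0.96 × 6.7 = 5.339 m³/s
Stations 1, 5 contribute zero (depth or velocity is 0).
Q = Σ qᵢ = 23.30 m³/s

23.3 m³/s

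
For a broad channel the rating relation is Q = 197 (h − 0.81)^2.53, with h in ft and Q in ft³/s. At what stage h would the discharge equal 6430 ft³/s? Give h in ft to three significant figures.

h − h₀ = (Q/C)^(1/b) = (6430/197)^(1/2.53) = 3.966 ft
h = 0.81 + 3.966 = 4.776 ft

4.78 ft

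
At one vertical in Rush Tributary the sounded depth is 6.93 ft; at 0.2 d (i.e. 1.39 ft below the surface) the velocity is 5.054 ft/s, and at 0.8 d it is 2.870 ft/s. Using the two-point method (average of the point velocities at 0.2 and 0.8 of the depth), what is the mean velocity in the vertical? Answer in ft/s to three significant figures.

3.96 ft/s

v̄ = (5.054 + 2.870) / 2 = 3.962 ft/s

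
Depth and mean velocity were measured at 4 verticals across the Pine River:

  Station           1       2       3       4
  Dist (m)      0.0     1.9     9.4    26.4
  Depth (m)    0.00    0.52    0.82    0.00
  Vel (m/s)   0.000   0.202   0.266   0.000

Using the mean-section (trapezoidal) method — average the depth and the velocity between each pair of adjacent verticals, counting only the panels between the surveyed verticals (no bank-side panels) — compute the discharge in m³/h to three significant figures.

Panel 1-2: Δb = 1.9 m, d̄ = (0.00+0.52)/2 = 0.26, v̄ = (0.000+0.202)/2 = 0.101 → q = 1.9×0.26×0.101 = 0.04989 m³/s
Panel 2-3: Δb = 7.5 m, d̄ = (0.52+0.82)/2 = 0.67, v̄ = (0.202+0.266)/2 = 0.234 → q = 7.5×0.67×0.234 = 1.176 m³/s
Panel 3-4: Δb = 17 m, d̄ = (0.82+0.00)/2 = 0.41, v̄ = (0.266+0.000)/2 = 0.133 → q = 17×0.41×0.133 = 0.9270 m³/s
Q = Σ q = 2.153 m³/s
= 2.153 × 3600 = 7750 m³/h

7750 m³/h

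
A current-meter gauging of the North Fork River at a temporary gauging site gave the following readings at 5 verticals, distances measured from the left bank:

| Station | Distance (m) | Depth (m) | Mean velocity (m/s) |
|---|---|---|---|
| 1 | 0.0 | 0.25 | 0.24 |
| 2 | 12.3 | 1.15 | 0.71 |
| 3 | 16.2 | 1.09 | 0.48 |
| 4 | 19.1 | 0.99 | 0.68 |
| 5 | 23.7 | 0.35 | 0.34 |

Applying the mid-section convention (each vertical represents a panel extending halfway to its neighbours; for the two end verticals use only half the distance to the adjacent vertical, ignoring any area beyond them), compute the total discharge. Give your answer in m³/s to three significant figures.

11.6 m³/s

w_1 = (12.3 − 0.0)/2 = 6.15 m; q_1 = 0.24 × 0.25 × 6.15 = 0.3690 m³/s
w_2 = (16.2 − 0.0)/2 = 8.1 m; q_2 = 0.71 × 1.15 × 8.1 = 6.614 m³/s
w_3 = (19.1 − 12.3)/2 = 3.4 m; q_3 = 0.48 × 1.09 × 3.4 = 1.779 m³/s
w_4 = (23.7 − 16.2)/2 = 3.75 m; q_4 = 0.68 × 0.99 × 3.75 = 2.525 m³/s
w_5 = (23.7 − 19.1)/2 = 2.3 m; q_5 = 0.34 × 0.35 × 2.3 = 0.2737 m³/s
Q = Σ qᵢ = 11.56 m³/s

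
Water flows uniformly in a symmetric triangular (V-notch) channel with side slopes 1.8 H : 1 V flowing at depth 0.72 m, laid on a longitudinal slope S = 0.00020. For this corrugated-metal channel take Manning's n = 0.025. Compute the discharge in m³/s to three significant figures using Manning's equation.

A = z·y² = 1.8×0.72² = 0.9331 m²
P = 2y√(1+z²) = 2×0.72×√(1+1.8²) = 2.965 m
R = A/P = 0.9331/2.965 = 0.3147 m
Q = (1/n)·A·R^(2/3)·S^(1/2) = (1/0.025) × 0.9331 × 0.3147^(2/3) × 0.00020^(1/2) = 0.2442 m³/s

0.244 m³/s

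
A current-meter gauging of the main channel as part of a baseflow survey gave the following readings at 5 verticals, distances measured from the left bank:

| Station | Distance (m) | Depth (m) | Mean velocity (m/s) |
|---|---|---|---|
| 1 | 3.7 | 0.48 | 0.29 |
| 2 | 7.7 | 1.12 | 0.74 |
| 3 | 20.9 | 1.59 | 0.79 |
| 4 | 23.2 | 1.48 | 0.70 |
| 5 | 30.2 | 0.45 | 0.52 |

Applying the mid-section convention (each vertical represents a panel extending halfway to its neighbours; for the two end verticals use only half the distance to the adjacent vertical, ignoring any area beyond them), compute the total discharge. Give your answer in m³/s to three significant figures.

w_1 = (7.7 − 3.7)/2 = 2 m; q_1 = 0.29 × 0.48 × 2 = 0.2784 m³/s
w_2 = (20.9 − 3.7)/2 = 8.6 m; q_2 = 0.74 × 1.12 × 8.6 = 7.128 m³/s
w_3 = (23.2 − 7.7)/2 = 7.75 m; q_3 = 0.79 × 1.59 × 7.75 = 9.735 m³/s
w_4 = (30.2 − 20.9)/2 = 4.65 m; q_4 = 0.70 × 1.48 × 4.65 = 4.817 m³/s
w_5 = (30.2 − 23.2)/2 = 3.5 m; q_5 = 0.52 × 0.45 × 3.5 = 0.8190 m³/s
Q = Σ qᵢ = 22.78 m³/s

22.8 m³/s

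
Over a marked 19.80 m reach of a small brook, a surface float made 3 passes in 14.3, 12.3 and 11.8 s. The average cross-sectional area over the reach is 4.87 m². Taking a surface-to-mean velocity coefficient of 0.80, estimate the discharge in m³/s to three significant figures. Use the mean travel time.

6.03 m³/s

t̄ = (14.3 + 12.3 + 11.8) / 3 = 12.8 s
v_surface = L / t̄ = 19.80 / 12.8 = 1.547 m/s
v_mean = 0.80 × 1.547 = 1.238 m/s
Q = A × v_mean = 4.87 × 1.238 = 6.027 m³/s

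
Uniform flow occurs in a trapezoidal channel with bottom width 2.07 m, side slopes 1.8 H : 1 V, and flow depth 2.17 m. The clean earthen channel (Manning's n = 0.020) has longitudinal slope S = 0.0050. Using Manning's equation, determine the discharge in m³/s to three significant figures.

51.1 m³/s

A = (b + z·y)·y = (2.07 + 1.8×2.17)×2.17 = 12.97 m²
P = b + 2y√(1+z²) = 2.07 + 2×2.17×√(1+1.8²) = 11.01 m
R = A/P = 12.97/11.01 = 1.178 m
Q = (1/n)·A·R^(2/3)·S^(1/2) = (1/0.020) × 12.97 × 1.178^(2/3) × 0.0050^(1/2) = 51.15 m³/s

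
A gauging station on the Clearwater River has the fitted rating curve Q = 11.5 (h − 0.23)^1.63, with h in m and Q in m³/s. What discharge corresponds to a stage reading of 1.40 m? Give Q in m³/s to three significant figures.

Q = 11.5 × (1.40 − 0.23)^1.63 = 11.5 × 1.17^1.63 = 14.85 m³/s

14.9 m³/s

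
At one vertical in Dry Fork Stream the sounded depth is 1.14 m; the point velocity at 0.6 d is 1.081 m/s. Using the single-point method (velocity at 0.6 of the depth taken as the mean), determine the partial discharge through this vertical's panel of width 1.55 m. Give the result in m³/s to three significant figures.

v̄ = v₀.₆ = 1.081 m/s
q = v̄ × d × w = 1.081 × 1.14 × 1.55 = 1.910 m³/s

1.91 m³/s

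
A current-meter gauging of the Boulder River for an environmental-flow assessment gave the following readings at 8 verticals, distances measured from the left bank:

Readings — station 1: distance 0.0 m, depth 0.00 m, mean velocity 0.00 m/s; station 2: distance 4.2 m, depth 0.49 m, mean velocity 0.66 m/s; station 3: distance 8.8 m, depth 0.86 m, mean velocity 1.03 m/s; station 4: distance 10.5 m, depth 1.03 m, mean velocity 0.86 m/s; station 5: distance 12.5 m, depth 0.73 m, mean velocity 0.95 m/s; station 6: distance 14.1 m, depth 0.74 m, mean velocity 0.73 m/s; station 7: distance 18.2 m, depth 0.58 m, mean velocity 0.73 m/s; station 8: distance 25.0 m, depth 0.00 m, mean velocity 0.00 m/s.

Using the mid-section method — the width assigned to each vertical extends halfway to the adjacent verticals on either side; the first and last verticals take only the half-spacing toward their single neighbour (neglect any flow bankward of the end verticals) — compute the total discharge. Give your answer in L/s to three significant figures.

w_2 = (8.8 − 0.0)/2 = 4.4 m; q_2 = 0.66 × 0.49 × 4.4 = 1.423 m³/s
w_3 = (10.5 − 4.2)/2 = 3.15 m; q_3 = 1.03 × 0.86 × 3.15 = 2.790 m³/s
w_4 = (12.5 − 8.8)/2 = 1.85 m; q_4 = 0.86 × 1.03 × 1.85 = 1.639 m³/s
w_5 = (14.1 − 10.5)/2 = 1.8 m; q_5 = 0.95 × 0.73 × 1.8 = 1.248 m³/s
w_6 = (18.2 − 12.5)/2 = 2.85 m; q_6 = 0.73 × 0.74 × 2.85 = 1.540 m³/s
w_7 = (25.0 − 14.1)/2 = 5.45 m; q_7 = 0.73 × 0.58 × 5.45 = 2.308 m³/s
Stations 1, 8 contribute zero (depth or velocity is 0).
Q = Σ qᵢ = 10.95 m³/s
= 10.95 × 1000 = 10950 L/s

10900 L/s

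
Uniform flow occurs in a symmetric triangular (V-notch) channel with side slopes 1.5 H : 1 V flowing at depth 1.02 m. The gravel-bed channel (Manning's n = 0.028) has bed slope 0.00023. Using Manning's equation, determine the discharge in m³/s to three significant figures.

A = z·y² = 1.5×1.02² = 1.561 m²
P = 2y√(1+z²) = 2×1.02×√(1+1.5²) = 3.678 m
R = A/P = 1.561/3.678 = 0.4243 m
Q = (1/n)·A·R^(2/3)·S^(1/2) = (1/0.028) × 1.561 × 0.4243^(2/3) × 0.00023^(1/2) = 0.4773 m³/s

0.477 m³/s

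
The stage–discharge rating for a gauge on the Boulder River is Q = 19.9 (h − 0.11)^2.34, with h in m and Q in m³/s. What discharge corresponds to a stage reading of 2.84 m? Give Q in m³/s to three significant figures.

209 m³/s

Q = 19.9 × (2.84 − 0.11)^2.34 = 19.9 × 2.73^2.34 = 208.7 m³/s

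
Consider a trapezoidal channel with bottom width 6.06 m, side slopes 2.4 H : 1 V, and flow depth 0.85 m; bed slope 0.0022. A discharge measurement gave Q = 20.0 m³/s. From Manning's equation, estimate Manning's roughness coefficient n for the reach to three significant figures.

A = (b + z·y)·y = (6.06 + 2.4×0.85)×0.85 = 6.885 m²
P = b + 2y√(1+z²) = 6.06 + 2×0.85×√(1+2.4²) = 10.48 m
R = A/P = 6.885/10.48 = 0.6570 m
n = (1/Q)·A·R^(2/3)·S^(1/2) = (1/20.0) × 6.885 × 0.7557 × 0.04690 = 0.01220

0.0122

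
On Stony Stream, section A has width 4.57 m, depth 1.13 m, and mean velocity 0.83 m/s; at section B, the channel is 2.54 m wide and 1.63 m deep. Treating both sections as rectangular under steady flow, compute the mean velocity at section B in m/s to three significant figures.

Q = A₁V₁ = (4.57×1.13) × 0.83 = 4.286 m³/s
A₂ = 2.54 × 1.63 = 4.140 m²
V₂ = Q/A₂ = 4.286/4.140 = 1.035 m/s

1.04 m/s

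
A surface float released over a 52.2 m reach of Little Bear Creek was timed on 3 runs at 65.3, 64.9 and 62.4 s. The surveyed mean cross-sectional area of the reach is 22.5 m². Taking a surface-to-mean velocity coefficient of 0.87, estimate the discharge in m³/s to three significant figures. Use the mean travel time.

t̄ = (65.3 + 64.9 + 62.4) / 3 = 64.2 s
v_surface = L / t̄ = 52.2 / 64.2 = 0.8131 m/s
v_mean = 0.87 × 0.8131 = 0.7074 m/s
Q = A × v_mean = 22.5 × 0.7074 = 15.92 m³/s

15.9 m³/s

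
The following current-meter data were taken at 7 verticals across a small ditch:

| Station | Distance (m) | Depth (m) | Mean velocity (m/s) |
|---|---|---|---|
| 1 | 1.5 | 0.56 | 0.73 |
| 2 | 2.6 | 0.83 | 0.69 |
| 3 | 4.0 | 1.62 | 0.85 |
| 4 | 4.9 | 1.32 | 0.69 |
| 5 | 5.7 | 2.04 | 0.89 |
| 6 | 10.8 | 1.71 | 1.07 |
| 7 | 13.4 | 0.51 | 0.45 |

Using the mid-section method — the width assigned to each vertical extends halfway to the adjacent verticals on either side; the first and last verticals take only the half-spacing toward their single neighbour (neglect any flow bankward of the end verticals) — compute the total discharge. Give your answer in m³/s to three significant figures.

16.0 m³/s

w_1 = (2.6 − 1.5)/2 = 0.55 m; q_1 = 0.73 × 0.56 × 0.55 = 0.2248 m³/s
w_2 = (4.0 − 1.5)/2 = 1.25 m; q_2 = 0.69 × 0.83 × 1.25 = 0.7159 m³/s
w_3 = (4.9 − 2.6)/2 = 1.15 m; q_3 = 0.85 × 1.62 × 1.15 = 1.584 m³/s
w_4 = (5.7 − 4.0)/2 = 0.85 m; q_4 = 0.69 × 1.32 × 0.85 = 0.7742 m³/s
w_5 = (10.8 − 4.9)/2 = 2.95 m; q_5 = 0.89 × 2.04 × 2.95 = 5.356 m³/s
w_6 = (13.4 − 5.7)/2 = 3.85 m; q_6 = 1.07 × 1.71 × 3.85 = 7.044 m³/s
w_7 = (13.4 − 10.8)/2 = 1.3 m; q_7 = 0.45 × 0.51 × 1.3 = 0.2984 m³/s
Q = Σ qᵢ = 16.00 m³/s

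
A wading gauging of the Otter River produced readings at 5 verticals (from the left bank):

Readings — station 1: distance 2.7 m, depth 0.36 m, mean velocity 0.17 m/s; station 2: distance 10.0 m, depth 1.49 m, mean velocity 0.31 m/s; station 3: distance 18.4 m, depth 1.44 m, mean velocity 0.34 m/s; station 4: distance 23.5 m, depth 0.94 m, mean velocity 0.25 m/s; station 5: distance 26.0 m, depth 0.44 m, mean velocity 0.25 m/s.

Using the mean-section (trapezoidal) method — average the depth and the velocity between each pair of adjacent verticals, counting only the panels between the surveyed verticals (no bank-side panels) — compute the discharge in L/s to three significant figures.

Panel 1-2: Δb = 7.3 m, d̄ = (0.36+1.49)/2 = 0.925, v̄ = (0.17+0.31)/2 = 0.24 → q = 7.3×0.925×0.24 = 1.621 m³/s
Panel 2-3: Δb = 8.4 m, d̄ = (1.49+1.44)/2 = 1.465, v̄ = (0.31+0.34)/2 = 0.325 → q = 8.4×1.465×0.325 = 3.999 m³/s
Panel 3-4: Δb = 5.1 m, d̄ = (1.44+0.94)/2 = 1.19, v̄ = (0.34+0.25)/2 = 0.295 → q = 5.1×1.19×0.295 = 1.790 m³/s
Panel 4-5: Δb = 2.5 m, d̄ = (0.94+0.44)/2 = 0.69, v̄ = (0.25+0.25)/2 = 0.25 → q = 2.5×0.69×0.25 = 0.4313 m³/s
Q = Σ q = 7.842 m³/s
= 7.842 × 1000 = 7842 L/s

7840 L/s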